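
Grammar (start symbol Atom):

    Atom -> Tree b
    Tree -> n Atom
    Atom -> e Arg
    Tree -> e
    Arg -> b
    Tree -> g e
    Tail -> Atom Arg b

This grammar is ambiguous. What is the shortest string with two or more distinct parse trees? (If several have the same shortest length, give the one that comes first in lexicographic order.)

e b

length 2: e b has 2 parse trees

Two derivations of e b:
  Atom ⇒ Tree b ⇒ e b
  Atom ⇒ e Arg ⇒ e b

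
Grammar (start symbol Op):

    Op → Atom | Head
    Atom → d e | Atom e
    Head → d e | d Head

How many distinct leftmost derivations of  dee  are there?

Parse trees for dee:
  [Op [Atom [Atom d e] e]]

1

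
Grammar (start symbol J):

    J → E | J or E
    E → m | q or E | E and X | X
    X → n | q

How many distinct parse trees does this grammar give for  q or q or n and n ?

7

Parse trees for q or q or n and n:
  [J [E q or [E q or [E [E [X n]] and [X n]]]]]
  [J [E q or [E [E q or [E [X n]]] and [X n]]]]
  [J [E [E q or [E q or [E [X n]]]] and [X n]]]
  [J [J [E [X q]]] or [E q or [E [E [X n]] and [X n]]]]
  [J [J [E [X q]]] or [E [E q or [E [X n]]] and [X n]]]
  [J [J [E q or [E [X q]]]] or [E [E [X n]] and [X n]]]
  [J [J [J [E [X q]]] or [E [X q]]] or [E [E [X n]] and [X n]]]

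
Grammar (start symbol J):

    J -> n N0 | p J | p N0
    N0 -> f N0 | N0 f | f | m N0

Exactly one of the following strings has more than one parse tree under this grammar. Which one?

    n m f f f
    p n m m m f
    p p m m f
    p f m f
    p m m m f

n m f f f: 7 trees
p n m m m f: 1 tree
p p m m f: 1 tree
p f m f: 1 tree
p m m m f: 1 tree

n m f f f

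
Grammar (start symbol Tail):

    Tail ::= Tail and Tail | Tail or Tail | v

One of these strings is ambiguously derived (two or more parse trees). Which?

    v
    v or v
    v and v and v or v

v: 1 tree
v or v: 1 tree
v and v and v or v: 5 trees

v and v and v or v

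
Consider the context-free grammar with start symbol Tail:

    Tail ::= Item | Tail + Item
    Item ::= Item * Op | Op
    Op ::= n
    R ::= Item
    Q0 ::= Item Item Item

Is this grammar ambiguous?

Only Tail, Item, Op are reachable from Tail; ignoring the rest: The grammar is stratified — Tail handles '+' (left-recursive), Item handles '*', Op atoms. Each operator has a fixed associativity and precedence level, so every string has one parse.

Unambiguous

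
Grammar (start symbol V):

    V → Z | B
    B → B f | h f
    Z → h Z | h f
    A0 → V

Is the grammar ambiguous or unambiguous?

Ambiguous

Witness: h f

Derivation 1: V ⇒ Z ⇒ h f
Derivation 2: V ⇒ B ⇒ h f

Two distinct leftmost derivations for the same string.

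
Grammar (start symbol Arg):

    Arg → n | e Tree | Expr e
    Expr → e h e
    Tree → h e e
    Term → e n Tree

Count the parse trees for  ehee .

2

Parse trees for ehee:
  [Arg e [Tree h e e]]
  [Arg [Expr e h e] e]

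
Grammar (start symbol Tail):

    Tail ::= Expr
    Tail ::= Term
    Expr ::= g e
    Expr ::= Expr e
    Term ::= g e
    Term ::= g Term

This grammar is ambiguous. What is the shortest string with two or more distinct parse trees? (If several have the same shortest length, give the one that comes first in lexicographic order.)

length 2: g e has 2 parse trees

Two derivations of g e:
  Tail ⇒ Expr ⇒ g e
  Tail ⇒ Term ⇒ g e

g e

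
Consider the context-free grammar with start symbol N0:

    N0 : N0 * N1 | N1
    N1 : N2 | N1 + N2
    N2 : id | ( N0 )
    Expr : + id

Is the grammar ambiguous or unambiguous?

(Expr is unreachable from N0, so its rules don't affect L(N0).) This is a standard precedence ladder (N0 over N1 over N2), with each level left-recursive on its own operator ('*' at N0, '+' at N1). That structure is LR(1), hence unambiguous.

Unambiguous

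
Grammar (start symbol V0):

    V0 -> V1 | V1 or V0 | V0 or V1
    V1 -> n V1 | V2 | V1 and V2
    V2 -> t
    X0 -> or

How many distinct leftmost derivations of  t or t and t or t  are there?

Parse trees for t or t and t or t:
  [V0 [V1 [V2 t]] or [V0 [V1 [V1 [V2 t]] and [V2 t]] or [V0 [V1 [V2 t]]]]]
  [V0 [V1 [V2 t]] or [V0 [V0 [V1 [V1 [V2 t]] and [V2 t]]] or [V1 [V2 t]]]]
  [V0 [V0 [V1 [V2 t]] or [V0 [V1 [V1 [V2 t]] and [V2 t]]]] or [V1 [V2 t]]]
  [V0 [V0 [V0 [V1 [V2 t]]] or [V1 [V1 [V2 t]] and [V2 t]]] or [V1 [V2 t]]]

4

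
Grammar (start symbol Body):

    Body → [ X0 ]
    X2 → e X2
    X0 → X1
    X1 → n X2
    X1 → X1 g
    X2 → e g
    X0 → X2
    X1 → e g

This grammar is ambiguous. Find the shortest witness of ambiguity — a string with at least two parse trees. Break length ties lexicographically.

length 4: [ e g ] has 2 parse trees

Two derivations of [ e g ]:
  Body ⇒ [ X0 ] ⇒ [ X1 ] ⇒ [ e g ]
  Body ⇒ [ X0 ] ⇒ [ X2 ] ⇒ [ e g ]

[ e g ]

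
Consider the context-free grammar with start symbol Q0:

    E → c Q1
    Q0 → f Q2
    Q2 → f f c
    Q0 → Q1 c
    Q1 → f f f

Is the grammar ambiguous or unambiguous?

Ambiguous

Witness: f f f c

Derivation 1: Q0 ⇒ f Q2 ⇒ f f f c
Derivation 2: Q0 ⇒ Q1 c ⇒ f f f c

Two distinct leftmost derivations for the same string.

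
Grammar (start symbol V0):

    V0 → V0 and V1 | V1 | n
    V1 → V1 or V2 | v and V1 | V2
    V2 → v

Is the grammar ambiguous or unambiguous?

Ambiguous

Witness: v and v

Derivation 1: V0 ⇒ V0 and V1 ⇒ V1 and V1 ⇒ V2 and V1 ⇒ v and V1 ⇒ v and V2 ⇒ v and v
Derivation 2: V0 ⇒ V1 ⇒ v and V1 ⇒ v and V2 ⇒ v and v

Two distinct leftmost derivations for the same string.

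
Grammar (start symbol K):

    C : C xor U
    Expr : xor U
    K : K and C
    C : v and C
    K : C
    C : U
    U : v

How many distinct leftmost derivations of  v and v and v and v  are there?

8

Parse trees for v and v and v and v:
  [K [K [C [U v]]] and [C v and [C v and [C [U v]]]]]
  [K [K [K [C [U v]]] and [C [U v]]] and [C v and [C [U v]]]]
  [K [K [C v and [C [U v]]]] and [C v and [C [U v]]]]
  [K [K [K [C [U v]]] and [C v and [C [U v]]]] and [C [U v]]]
  [K [K [K [K [C [U v]]] and [C [U v]]] and [C [U v]]] and [C [U v]]]
  [K [K [K [C v and [C [U v]]]] and [C [U v]]] and [C [U v]]]
  [K [K [C v and [C v and [C [U v]]]]] and [C [U v]]]
  [K [C v and [C v and [C v and [C [U v]]]]]]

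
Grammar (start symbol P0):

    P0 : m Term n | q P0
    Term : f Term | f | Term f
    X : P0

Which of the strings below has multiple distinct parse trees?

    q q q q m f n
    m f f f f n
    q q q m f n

m f f f f n

q q q q m f n: 1 tree
m f f f f n: 8 trees
q q q m f n: 1 tree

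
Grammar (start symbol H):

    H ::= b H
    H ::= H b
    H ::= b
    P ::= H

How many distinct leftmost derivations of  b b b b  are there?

8

Parse trees for b b b b:
  [H b [H b [H b [H b]]]]
  [H b [H b [H [H b] b]]]
  [H b [H [H b [H b]] b]]
  [H b [H [H [H b] b] b]]
  [H [H b [H b [H b]]] b]
  [H [H b [H [H b] b]] b]
  [H [H [H b [H b]] b] b]
  [H [H [H [H b] b] b] b]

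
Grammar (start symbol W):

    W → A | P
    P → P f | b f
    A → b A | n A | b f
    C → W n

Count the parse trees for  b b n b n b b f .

Parse trees for b b n b n b b f:
  [W [A b [A b [A n [A b [A n [A b [A b f]]]]]]]]

1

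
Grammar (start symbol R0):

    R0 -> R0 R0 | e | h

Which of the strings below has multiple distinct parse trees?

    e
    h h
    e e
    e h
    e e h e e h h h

e: 1 tree
h h: 1 tree
e e: 1 tree
e h: 1 tree
e e h e e h h h: 429 trees

e e h e e h h h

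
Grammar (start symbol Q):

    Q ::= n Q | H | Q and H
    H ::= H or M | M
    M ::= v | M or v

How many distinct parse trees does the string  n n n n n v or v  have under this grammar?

2

Parse trees for n n n n n v or v:
  [Q n [Q n [Q n [Q n [Q n [Q [H [H [M v]] or [M v]]]]]]]]
  [Q n [Q n [Q n [Q n [Q n [Q [H [M [M v] or v]]]]]]]]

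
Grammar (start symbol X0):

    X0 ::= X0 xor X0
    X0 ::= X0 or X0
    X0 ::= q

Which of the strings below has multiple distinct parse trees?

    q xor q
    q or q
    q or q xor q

q xor q: 1 tree
q or q: 1 tree
q or q xor q: 2 trees

q or q xor q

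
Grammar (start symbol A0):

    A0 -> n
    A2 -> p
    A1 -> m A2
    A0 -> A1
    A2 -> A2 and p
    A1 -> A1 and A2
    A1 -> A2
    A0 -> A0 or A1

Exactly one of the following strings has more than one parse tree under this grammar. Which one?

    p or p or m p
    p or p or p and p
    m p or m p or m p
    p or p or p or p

p or p or m p: 1 tree
p or p or p and p: 2 trees
m p or m p or m p: 1 tree
p or p or p or p: 1 tree

p or p or p and p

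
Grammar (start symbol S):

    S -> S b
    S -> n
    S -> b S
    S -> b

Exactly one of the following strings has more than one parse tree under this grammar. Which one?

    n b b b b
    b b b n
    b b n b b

b b n b b

n b b b b: 1 tree
b b b n: 1 tree
b b n b b: 6 trees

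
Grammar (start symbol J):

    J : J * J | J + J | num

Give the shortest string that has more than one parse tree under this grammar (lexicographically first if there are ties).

length 1: no string has ≥2 trees
length 3: no string has ≥2 trees
length 5: num * num * num has 2 parse trees

Two derivations of num * num * num:
  J ⇒ J * J ⇒ J * J * J ⇒ num * J * J ⇒ num * num * J ⇒ num * num * num
  J ⇒ J * J ⇒ num * J ⇒ num * J * J ⇒ num * num * J ⇒ num * num * num

num * num * num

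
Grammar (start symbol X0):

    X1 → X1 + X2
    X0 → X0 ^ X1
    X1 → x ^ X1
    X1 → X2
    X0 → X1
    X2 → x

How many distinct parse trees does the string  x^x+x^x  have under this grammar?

3

Parse trees for x^x+x^x:
  [X0 [X0 [X0 [X1 [X2 x]]] ^ [X1 [X1 [X2 x]] + [X2 x]]] ^ [X1 [X2 x]]]
  [X0 [X0 [X1 [X1 x ^ [X1 [X2 x]]] + [X2 x]]] ^ [X1 [X2 x]]]
  [X0 [X0 [X1 x ^ [X1 [X1 [X2 x]] + [X2 x]]]] ^ [X1 [X2 x]]]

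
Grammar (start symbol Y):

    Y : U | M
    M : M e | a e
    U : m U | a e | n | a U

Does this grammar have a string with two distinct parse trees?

Ambiguous

Witness: a e

Derivation 1: Y ⇒ U ⇒ a e
Derivation 2: Y ⇒ M ⇒ a e

Two distinct leftmost derivations for the same string.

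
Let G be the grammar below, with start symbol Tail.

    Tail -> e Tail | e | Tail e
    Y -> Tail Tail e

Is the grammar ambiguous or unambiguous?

Witness: e e

Derivation 1: Tail ⇒ e Tail ⇒ e e
Derivation 2: Tail ⇒ Tail e ⇒ e e

Two distinct leftmost derivations for the same string.

Ambiguous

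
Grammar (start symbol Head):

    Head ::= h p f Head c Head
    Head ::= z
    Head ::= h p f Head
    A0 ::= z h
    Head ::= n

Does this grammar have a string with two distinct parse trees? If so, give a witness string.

Ambiguous

Witness: h p f h p f n c n

Derivation 1: Head ⇒ h p f Head c Head ⇒ h p f h p f Head c Head ⇒ h p f h p f n c Head ⇒ h p f h p f n c n
Derivation 2: Head ⇒ h p f Head ⇒ h p f h p f Head c Head ⇒ h p f h p f n c Head ⇒ h p f h p f n c n

Two distinct leftmost derivations for the same string.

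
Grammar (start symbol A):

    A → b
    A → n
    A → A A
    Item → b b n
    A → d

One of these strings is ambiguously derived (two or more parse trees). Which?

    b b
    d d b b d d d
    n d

d d b b d d d

b b: 1 tree
d d b b d d d: 132 trees
n d: 1 tree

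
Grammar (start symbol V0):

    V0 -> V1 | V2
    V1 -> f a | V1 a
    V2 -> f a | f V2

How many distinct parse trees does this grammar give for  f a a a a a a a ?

1

Parse trees for f a a a a a a a:
  [V0 [V1 [V1 [V1 [V1 [V1 [V1 [V1 f a] a] a] a] a] a] a]]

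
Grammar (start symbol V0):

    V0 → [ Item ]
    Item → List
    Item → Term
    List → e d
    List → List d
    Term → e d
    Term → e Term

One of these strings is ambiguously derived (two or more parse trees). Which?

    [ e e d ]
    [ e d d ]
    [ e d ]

[ e d ]

[ e e d ]: 1 tree
[ e d d ]: 1 tree
[ e d ]: 2 trees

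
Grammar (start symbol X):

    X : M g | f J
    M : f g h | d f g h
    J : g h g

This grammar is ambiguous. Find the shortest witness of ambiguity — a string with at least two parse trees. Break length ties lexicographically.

f g h g

length 4: f g h g has 2 parse trees

Two derivations of f g h g:
  X ⇒ M g ⇒ f g h g
  X ⇒ f J ⇒ f g h g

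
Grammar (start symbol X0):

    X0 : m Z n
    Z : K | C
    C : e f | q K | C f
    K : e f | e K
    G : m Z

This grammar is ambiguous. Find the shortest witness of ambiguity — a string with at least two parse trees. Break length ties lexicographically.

length 4: m e f n has 2 parse trees

Two derivations of m e f n:
  X0 ⇒ m Z n ⇒ m K n ⇒ m e f n
  X0 ⇒ m Z n ⇒ m C n ⇒ m e f n

m e f n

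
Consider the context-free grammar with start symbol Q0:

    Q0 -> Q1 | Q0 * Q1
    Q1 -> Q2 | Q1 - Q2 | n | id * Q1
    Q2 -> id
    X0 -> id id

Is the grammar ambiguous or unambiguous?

Ambiguous

Witness: id * id

Derivation 1: Q0 ⇒ Q1 ⇒ id * Q1 ⇒ id * Q2 ⇒ id * id
Derivation 2: Q0 ⇒ Q0 * Q1 ⇒ Q1 * Q1 ⇒ Q2 * Q1 ⇒ id * Q1 ⇒ id * Q2 ⇒ id * id

Two distinct leftmost derivations for the same string.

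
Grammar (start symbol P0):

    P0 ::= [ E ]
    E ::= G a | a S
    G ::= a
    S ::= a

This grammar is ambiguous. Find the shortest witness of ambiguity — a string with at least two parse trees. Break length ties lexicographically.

[ a a ]

length 4: [ a a ] has 2 parse trees

Two derivations of [ a a ]:
  P0 ⇒ [ E ] ⇒ [ G a ] ⇒ [ a a ]
  P0 ⇒ [ E ] ⇒ [ a S ] ⇒ [ a a ]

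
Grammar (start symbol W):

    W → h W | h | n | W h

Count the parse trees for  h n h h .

Parse trees for h n h h:
  [W h [W [W [W n] h] h]]
  [W [W h [W [W n] h]] h]
  [W [W [W h [W n]] h] h]

3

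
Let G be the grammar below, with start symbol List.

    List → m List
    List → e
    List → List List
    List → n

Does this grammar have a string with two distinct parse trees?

Witness: e e e

Derivation 1: List ⇒ List List ⇒ e List ⇒ e List List ⇒ e e List ⇒ e e e
Derivation 2: List ⇒ List List ⇒ List List List ⇒ e List List ⇒ e e List ⇒ e e e

Two distinct leftmost derivations for the same string.

Ambiguous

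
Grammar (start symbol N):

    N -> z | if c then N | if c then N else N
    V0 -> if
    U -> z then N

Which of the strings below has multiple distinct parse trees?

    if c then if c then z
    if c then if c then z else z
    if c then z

if c then if c then z: 1 tree
if c then if c then z else z: 2 trees
if c then z: 1 tree

if c then if c then z else z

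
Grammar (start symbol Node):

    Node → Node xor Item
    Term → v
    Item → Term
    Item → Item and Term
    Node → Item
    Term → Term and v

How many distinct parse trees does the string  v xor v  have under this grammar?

1

Parse trees for v xor v:
  [Node [Node [Item [Term v]]] xor [Item [Term v]]]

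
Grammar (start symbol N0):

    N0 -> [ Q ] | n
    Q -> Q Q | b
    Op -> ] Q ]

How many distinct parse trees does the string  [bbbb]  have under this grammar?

Parse trees for [bbbb]:
  [N0 [ [Q [Q b] [Q [Q b] [Q [Q b] [Q b]]]] ]]
  [N0 [ [Q [Q b] [Q [Q [Q b] [Q b]] [Q b]]] ]]
  [N0 [ [Q [Q [Q b] [Q b]] [Q [Q b] [Q b]]] ]]
  [N0 [ [Q [Q [Q b] [Q [Q b] [Q b]]] [Q b]] ]]
  [N0 [ [Q [Q [Q [Q b] [Q b]] [Q b]] [Q b]] ]]

5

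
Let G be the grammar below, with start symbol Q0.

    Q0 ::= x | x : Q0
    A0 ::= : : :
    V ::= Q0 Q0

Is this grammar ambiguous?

Unambiguous

Only Q0 is reachable from Q0; ignoring the rest: Right-recursive list with a separator: after each atom, whether the separator follows determines the rule. One parse per string.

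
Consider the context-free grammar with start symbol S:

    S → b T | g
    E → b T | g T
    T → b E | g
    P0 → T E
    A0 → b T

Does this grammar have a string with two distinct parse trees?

Unambiguous

(P0, A0 are unreachable from S, so their rules don't affect L(S).) The reachable rules are right-linear with at most one rule per (nonterminal, next-terminal) pair. Each input token forces the next rule, so parsing is deterministic.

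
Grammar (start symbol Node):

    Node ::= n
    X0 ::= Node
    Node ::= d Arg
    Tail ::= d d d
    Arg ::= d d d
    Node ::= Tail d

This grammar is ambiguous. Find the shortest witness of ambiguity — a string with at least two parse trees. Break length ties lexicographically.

d d d d

length 1: no string has ≥2 trees
length 4: d d d d has 2 parse trees

Two derivations of d d d d:
  Node ⇒ d Arg ⇒ d d d d
  Node ⇒ Tail d ⇒ d d d d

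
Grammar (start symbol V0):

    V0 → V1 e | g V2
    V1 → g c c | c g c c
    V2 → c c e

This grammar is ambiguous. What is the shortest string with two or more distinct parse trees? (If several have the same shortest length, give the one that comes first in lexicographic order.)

g c c e

length 4: g c c e has 2 parse trees

Two derivations of g c c e:
  V0 ⇒ V1 e ⇒ g c c e
  V0 ⇒ g V2 ⇒ g c c e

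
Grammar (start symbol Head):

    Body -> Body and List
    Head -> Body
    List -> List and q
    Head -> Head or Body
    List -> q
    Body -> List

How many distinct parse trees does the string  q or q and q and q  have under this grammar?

4

Parse trees for q or q and q and q:
  [Head [Head [Body [List q]]] or [Body [Body [List q]] and [List [List q] and q]]]
  [Head [Head [Body [List q]]] or [Body [Body [Body [List q]] and [List q]] and [List q]]]
  [Head [Head [Body [List q]]] or [Body [Body [List [List q] and q]] and [List q]]]
  [Head [Head [Body [List q]]] or [Body [List [List [List q] and q] and q]]]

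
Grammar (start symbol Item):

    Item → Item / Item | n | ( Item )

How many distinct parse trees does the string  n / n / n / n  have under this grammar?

5

Parse trees for n / n / n / n:
  [Item [Item n] / [Item [Item n] / [Item [Item n] / [Item n]]]]
  [Item [Item n] / [Item [Item [Item n] / [Item n]] / [Item n]]]
  [Item [Item [Item n] / [Item n]] / [Item [Item n] / [Item n]]]
  [Item [Item [Item n] / [Item [Item n] / [Item n]]] / [Item n]]
  [Item [Item [Item [Item n] / [Item n]] / [Item n]] / [Item n]]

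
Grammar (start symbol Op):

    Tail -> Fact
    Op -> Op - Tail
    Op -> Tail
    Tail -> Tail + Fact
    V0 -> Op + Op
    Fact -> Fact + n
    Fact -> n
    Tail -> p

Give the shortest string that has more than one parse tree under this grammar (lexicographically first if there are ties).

n + n

length 1: no string has ≥2 trees
length 3: n + n has 2 parse trees

Two derivations of n + n:
  Op ⇒ Tail ⇒ Fact ⇒ Fact + n ⇒ n + n
  Op ⇒ Tail ⇒ Tail + Fact ⇒ Fact + Fact ⇒ n + Fact ⇒ n + n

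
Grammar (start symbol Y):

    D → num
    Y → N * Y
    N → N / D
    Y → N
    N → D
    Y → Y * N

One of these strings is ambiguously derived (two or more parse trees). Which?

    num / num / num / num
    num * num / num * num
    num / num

num * num / num * num

num / num / num / num: 1 tree
num * num / num * num: 4 trees
num / num: 1 tree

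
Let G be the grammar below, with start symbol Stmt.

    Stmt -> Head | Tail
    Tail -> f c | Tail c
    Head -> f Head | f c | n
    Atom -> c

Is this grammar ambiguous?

Witness: f c

Derivation 1: Stmt ⇒ Head ⇒ f c
Derivation 2: Stmt ⇒ Tail ⇒ f c

Two distinct leftmost derivations for the same string.

Ambiguous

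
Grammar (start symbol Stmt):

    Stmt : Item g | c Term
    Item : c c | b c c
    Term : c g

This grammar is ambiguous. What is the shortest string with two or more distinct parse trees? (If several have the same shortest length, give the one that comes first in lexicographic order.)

c c g

length 3: c c g has 2 parse trees

Two derivations of c c g:
  Stmt ⇒ Item g ⇒ c c g
  Stmt ⇒ c Term ⇒ c c g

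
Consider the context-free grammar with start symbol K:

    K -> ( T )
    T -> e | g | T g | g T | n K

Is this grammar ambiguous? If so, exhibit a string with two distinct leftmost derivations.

Ambiguous

Witness: ( g g )

Derivation 1: K ⇒ ( T ) ⇒ ( T g ) ⇒ ( g g )
Derivation 2: K ⇒ ( T ) ⇒ ( g T ) ⇒ ( g g )

Two distinct leftmost derivations for the same string.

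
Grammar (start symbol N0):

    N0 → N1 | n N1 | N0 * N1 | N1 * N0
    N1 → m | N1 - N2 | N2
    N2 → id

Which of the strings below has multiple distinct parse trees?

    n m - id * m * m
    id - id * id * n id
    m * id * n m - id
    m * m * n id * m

n m - id * m * m: 1 tree
id - id * id * n id: 1 tree
m * id * n m - id: 1 tree
m * m * n id * m: 3 trees

m * m * n id * m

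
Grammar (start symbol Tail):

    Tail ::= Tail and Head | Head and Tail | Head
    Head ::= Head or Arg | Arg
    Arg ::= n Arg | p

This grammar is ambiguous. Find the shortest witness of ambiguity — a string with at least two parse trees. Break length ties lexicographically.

length 1: no string has ≥2 trees
length 2: no string has ≥2 trees
length 3: p and p has 2 parse trees

Two derivations of p and p:
  Tail ⇒ Tail and Head ⇒ Head and Head ⇒ Arg and Head ⇒ p and Head ⇒ p and Arg ⇒ p and p
  Tail ⇒ Head and Tail ⇒ Arg and Tail ⇒ p and Tail ⇒ p and Head ⇒ p and Arg ⇒ p and p

p and p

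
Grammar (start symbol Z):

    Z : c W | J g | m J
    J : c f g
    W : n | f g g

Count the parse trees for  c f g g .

Parse trees for c f g g:
  [Z c [W f g g]]
  [Z [J c f g] g]

2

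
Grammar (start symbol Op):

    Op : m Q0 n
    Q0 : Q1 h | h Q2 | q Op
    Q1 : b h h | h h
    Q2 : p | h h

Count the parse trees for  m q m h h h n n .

2

Parse trees for m q m h h h n n:
  [Op m [Q0 q [Op m [Q0 [Q1 h h] h] n]] n]
  [Op m [Q0 q [Op m [Q0 h [Q2 h h]] n]] n]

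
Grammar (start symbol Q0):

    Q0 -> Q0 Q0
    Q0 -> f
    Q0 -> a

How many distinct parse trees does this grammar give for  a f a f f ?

14

Parse trees for a f a f f (showing first 6 of 14):
  [Q0 [Q0 a] [Q0 [Q0 f] [Q0 [Q0 a] [Q0 [Q0 f] [Q0 f]]]]]
  [Q0 [Q0 a] [Q0 [Q0 f] [Q0 [Q0 [Q0 a] [Q0 f]] [Q0 f]]]]
  [Q0 [Q0 a] [Q0 [Q0 [Q0 f] [Q0 a]] [Q0 [Q0 f] [Q0 f]]]]
  [Q0 [Q0 a] [Q0 [Q0 [Q0 f] [Q0 [Q0 a] [Q0 f]]] [Q0 f]]]
  [Q0 [Q0 a] [Q0 [Q0 [Q0 [Q0 f] [Q0 a]] [Q0 f]] [Q0 f]]]
  [Q0 [Q0 [Q0 a] [Q0 f]] [Q0 [Q0 a] [Q0 [Q0 f] [Q0 f]]]]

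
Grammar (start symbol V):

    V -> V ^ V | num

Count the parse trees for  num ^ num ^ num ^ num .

5

Parse trees for num ^ num ^ num ^ num:
  [V [V num] ^ [V [V num] ^ [V [V num] ^ [V num]]]]
  [V [V num] ^ [V [V [V num] ^ [V num]] ^ [V num]]]
  [V [V [V num] ^ [V num]] ^ [V [V num] ^ [V num]]]
  [V [V [V num] ^ [V [V num] ^ [V num]]] ^ [V num]]
  [V [V [V [V num] ^ [V num]] ^ [V num]] ^ [V num]]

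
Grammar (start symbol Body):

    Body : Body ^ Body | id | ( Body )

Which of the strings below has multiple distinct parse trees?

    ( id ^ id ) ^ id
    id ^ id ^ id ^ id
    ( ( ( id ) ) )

( id ^ id ) ^ id: 1 tree
id ^ id ^ id ^ id: 5 trees
( ( ( id ) ) ): 1 tree

id ^ id ^ id ^ id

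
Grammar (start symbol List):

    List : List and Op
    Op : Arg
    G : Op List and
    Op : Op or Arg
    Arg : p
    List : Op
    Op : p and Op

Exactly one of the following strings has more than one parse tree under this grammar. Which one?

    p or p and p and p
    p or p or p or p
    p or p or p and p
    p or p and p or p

p or p and p and p

p or p and p and p: 2 trees
p or p or p or p: 1 tree
p or p or p and p: 1 tree
p or p and p or p: 1 tree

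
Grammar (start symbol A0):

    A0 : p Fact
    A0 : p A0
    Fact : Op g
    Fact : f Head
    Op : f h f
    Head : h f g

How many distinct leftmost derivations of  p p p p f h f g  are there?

2

Parse trees for p p p p f h f g:
  [A0 p [A0 p [A0 p [A0 p [Fact [Op f h f] g]]]]]
  [A0 p [A0 p [A0 p [A0 p [Fact f [Head h f g]]]]]]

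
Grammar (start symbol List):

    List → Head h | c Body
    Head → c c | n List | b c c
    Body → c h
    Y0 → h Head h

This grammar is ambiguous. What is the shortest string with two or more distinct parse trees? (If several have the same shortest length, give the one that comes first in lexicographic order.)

length 3: c c h has 2 parse trees

Two derivations of c c h:
  List ⇒ Head h ⇒ c c h
  List ⇒ c Body ⇒ c c h

c c h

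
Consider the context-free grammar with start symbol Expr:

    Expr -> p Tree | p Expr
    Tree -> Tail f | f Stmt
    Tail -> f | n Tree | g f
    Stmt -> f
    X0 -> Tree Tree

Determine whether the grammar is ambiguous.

Ambiguous

Witness: p f f

Derivation 1: Expr ⇒ p Tree ⇒ p Tail f ⇒ p f f
Derivation 2: Expr ⇒ p Tree ⇒ p f Stmt ⇒ p f f

Two distinct leftmost derivations for the same string.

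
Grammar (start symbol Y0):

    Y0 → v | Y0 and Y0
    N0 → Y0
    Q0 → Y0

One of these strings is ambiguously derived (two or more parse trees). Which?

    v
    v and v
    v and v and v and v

v: 1 tree
v and v: 1 tree
v and v and v and v: 5 trees

v and v and v and v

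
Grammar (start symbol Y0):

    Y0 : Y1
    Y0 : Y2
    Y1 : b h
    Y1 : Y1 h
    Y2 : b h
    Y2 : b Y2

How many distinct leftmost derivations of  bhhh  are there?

Parse trees for bhhh:
  [Y0 [Y1 [Y1 [Y1 b h] h] h]]

1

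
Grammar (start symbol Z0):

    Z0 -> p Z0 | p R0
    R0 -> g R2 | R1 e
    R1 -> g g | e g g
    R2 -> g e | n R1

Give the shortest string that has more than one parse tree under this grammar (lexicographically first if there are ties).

p g g e

length 4: p g g e has 2 parse trees

Two derivations of p g g e:
  Z0 ⇒ p R0 ⇒ p g R2 ⇒ p g g e
  Z0 ⇒ p R0 ⇒ p R1 e ⇒ p g g e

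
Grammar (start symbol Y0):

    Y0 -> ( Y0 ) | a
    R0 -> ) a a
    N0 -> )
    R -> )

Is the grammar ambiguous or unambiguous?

Unambiguous

Only Y0 is reachable from Y0; ignoring the rest: L(Y0) is { openⁿ atom closeⁿ : n ≥ 0 }. The bracket depth fixes n, and the derivation is forced at every step.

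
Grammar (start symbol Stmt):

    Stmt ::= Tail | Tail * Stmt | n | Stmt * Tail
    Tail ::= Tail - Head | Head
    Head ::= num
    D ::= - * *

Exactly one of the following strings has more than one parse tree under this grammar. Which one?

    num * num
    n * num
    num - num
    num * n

num * num

num * num: 2 trees
n * num: 1 tree
num - num: 1 tree
num * n: 1 tree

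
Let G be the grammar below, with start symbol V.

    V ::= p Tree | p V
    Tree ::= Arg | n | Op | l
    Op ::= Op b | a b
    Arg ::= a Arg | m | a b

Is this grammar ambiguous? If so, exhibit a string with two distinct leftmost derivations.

Ambiguous

Witness: p a b

Derivation 1: V ⇒ p Tree ⇒ p Arg ⇒ p a b
Derivation 2: V ⇒ p Tree ⇒ p Op ⇒ p a b

Two distinct leftmost derivations for the same string.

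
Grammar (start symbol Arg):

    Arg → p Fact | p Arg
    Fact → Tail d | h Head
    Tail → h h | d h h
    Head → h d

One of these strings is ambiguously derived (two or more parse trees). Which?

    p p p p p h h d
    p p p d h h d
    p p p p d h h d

p p p p p h h d

p p p p p h h d: 2 trees
p p p d h h d: 1 tree
p p p p d h h d: 1 tree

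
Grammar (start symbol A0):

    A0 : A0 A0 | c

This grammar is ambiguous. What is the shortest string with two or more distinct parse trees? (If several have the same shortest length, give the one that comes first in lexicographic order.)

length 1: no string has ≥2 trees
length 2: no string has ≥2 trees
length 3: c c c has 2 parse trees

Two derivations of c c c:
  A0 ⇒ A0 A0 ⇒ A0 A0 A0 ⇒ c A0 A0 ⇒ c c A0 ⇒ c c c
  A0 ⇒ A0 A0 ⇒ c A0 ⇒ c A0 A0 ⇒ c c A0 ⇒ c c c

c c c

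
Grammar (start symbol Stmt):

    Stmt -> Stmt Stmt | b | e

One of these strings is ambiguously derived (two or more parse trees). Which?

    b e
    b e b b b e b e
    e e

b e: 1 tree
b e b b b e b e: 429 trees
e e: 1 tree

b e b b b e b e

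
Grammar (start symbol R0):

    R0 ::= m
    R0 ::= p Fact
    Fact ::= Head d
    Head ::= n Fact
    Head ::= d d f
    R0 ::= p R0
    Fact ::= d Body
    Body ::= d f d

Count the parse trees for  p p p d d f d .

Parse trees for p p p d d f d:
  [R0 p [R0 p [R0 p [Fact [Head d d f] d]]]]
  [R0 p [R0 p [R0 p [Fact d [Body d f d]]]]]

2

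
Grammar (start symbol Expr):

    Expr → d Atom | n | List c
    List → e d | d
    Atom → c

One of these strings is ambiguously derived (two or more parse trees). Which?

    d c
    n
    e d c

d c

d c: 2 trees
n: 1 tree
e d c: 1 tree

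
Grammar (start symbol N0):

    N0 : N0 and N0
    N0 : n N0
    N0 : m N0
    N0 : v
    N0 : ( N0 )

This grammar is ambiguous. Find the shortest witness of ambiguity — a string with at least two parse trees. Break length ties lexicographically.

m v and v

length 1: no string has ≥2 trees
length 2: no string has ≥2 trees
length 3: no string has ≥2 trees
length 4: m v and v has 2 parse trees

Two derivations of m v and v:
  N0 ⇒ N0 and N0 ⇒ m N0 and N0 ⇒ m v and N0 ⇒ m v and v
  N0 ⇒ m N0 ⇒ m N0 and N0 ⇒ m v and N0 ⇒ m v and v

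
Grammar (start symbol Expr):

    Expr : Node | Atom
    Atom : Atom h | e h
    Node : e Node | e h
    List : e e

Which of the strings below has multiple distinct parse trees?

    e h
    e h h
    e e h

e h

e h: 2 trees
e h h: 1 tree
e e h: 1 tree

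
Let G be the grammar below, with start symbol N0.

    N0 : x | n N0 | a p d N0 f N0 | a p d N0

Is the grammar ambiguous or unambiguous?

Ambiguous

Witness: a p d a p d x f x

Derivation 1: N0 ⇒ a p d N0 f N0 ⇒ a p d a p d N0 f N0 ⇒ a p d a p d x f N0 ⇒ a p d a p d x f x
Derivation 2: N0 ⇒ a p d N0 ⇒ a p d a p d N0 f N0 ⇒ a p d a p d x f N0 ⇒ a p d a p d x f x

Two distinct leftmost derivations for the same string.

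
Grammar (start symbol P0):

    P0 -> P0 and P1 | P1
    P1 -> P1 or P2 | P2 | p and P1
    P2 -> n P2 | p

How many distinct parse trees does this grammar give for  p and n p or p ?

3

Parse trees for p and n p or p:
  [P0 [P0 [P1 [P2 p]]] and [P1 [P1 [P2 n [P2 p]]] or [P2 p]]]
  [P0 [P1 [P1 p and [P1 [P2 n [P2 p]]]] or [P2 p]]]
  [P0 [P1 p and [P1 [P1 [P2 n [P2 p]]] or [P2 p]]]]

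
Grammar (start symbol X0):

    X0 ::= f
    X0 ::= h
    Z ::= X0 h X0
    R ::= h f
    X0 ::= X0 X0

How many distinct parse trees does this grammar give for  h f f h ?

Parse trees for h f f h:
  [X0 [X0 h] [X0 [X0 f] [X0 [X0 f] [X0 h]]]]
  [X0 [X0 h] [X0 [X0 [X0 f] [X0 f]] [X0 h]]]
  [X0 [X0 [X0 h] [X0 f]] [X0 [X0 f] [X0 h]]]
  [X0 [X0 [X0 h] [X0 [X0 f] [X0 f]]] [X0 h]]
  [X0 [X0 [X0 [X0 h] [X0 f]] [X0 f]] [X0 h]]

5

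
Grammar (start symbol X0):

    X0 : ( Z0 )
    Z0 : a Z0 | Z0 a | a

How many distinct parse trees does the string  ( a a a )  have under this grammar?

Parse trees for ( a a a ):
  [X0 ( [Z0 a [Z0 a [Z0 a]]] )]
  [X0 ( [Z0 a [Z0 [Z0 a] a]] )]
  [X0 ( [Z0 [Z0 a [Z0 a]] a] )]
  [X0 ( [Z0 [Z0 [Z0 a] a] a] )]

4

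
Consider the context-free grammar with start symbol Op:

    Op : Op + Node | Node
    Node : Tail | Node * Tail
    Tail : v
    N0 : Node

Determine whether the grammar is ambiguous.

Unambiguous

(N0 is unreachable from Op, so its rules don't affect L(Op).) This is a standard precedence ladder (Op over Node over Tail), with each level left-recursive on its own operator ('+' at Op, '*' at Node). That structure is LR(1), hence unambiguous.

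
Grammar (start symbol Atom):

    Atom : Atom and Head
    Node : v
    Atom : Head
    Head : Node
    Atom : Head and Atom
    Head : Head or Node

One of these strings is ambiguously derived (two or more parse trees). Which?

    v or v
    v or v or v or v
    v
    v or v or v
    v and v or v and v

v and v or v and v

v or v: 1 tree
v or v or v or v: 1 tree
v: 1 tree
v or v or v: 1 tree
v and v or v and v: 4 trees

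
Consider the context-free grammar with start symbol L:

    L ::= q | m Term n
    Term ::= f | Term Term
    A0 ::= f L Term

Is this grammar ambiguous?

Ambiguous

Witness: m f f f n

Derivation 1: L ⇒ m Term n ⇒ m Term Term n ⇒ m f Term n ⇒ m f Term Term n ⇒ m f f Term n ⇒ m f f f n
Derivation 2: L ⇒ m Term n ⇒ m Term Term n ⇒ m Term Term Term n ⇒ m f Term Term n ⇒ m f f Term n ⇒ m f f f n

Two distinct leftmost derivations for the same string.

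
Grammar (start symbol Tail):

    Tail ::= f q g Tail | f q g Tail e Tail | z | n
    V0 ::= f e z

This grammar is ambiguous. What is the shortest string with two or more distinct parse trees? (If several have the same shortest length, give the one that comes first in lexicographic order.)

f q g f q g n e n

length 1: no string has ≥2 trees
length 4: no string has ≥2 trees
length 6: no string has ≥2 trees
length 7: no string has ≥2 trees
length 9: f q g f q g n e n has 2 parse trees

Two derivations of f q g f q g n e n:
  Tail ⇒ f q g Tail ⇒ f q g f q g Tail e Tail ⇒ f q g f q g n e Tail ⇒ f q g f q g n e n
  Tail ⇒ f q g Tail e Tail ⇒ f q g f q g Tail e Tail ⇒ f q g f q g n e Tail ⇒ f q g f q g n e n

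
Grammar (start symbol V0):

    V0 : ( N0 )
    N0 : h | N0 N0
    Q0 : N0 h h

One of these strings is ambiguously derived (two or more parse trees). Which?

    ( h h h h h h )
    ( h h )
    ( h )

( h h h h h h )

( h h h h h h ): 42 trees
( h h ): 1 tree
( h ): 1 tree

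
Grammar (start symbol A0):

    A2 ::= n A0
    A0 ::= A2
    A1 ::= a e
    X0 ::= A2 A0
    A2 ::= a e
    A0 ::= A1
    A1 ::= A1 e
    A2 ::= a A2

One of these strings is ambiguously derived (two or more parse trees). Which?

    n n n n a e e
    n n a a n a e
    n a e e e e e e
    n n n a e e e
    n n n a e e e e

n n n n a e e: 1 tree
n n a a n a e: 2 trees
n a e e e e e e: 1 tree
n n n a e e e: 1 tree
n n n a e e e e: 1 tree

n n a a n a e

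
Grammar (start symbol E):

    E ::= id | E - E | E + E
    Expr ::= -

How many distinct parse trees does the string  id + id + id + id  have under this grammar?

Parse trees for id + id + id + id:
  [E [E id] + [E [E id] + [E [E id] + [E id]]]]
  [E [E id] + [E [E [E id] + [E id]] + [E id]]]
  [E [E [E id] + [E id]] + [E [E id] + [E id]]]
  [E [E [E id] + [E [E id] + [E id]]] + [E id]]
  [E [E [E [E id] + [E id]] + [E id]] + [E id]]

5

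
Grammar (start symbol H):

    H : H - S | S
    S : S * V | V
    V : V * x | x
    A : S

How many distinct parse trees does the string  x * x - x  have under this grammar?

2

Parse trees for x * x - x:
  [H [H [S [S [V x]] * [V x]]] - [S [V x]]]
  [H [H [S [V [V x] * x]]] - [S [V x]]]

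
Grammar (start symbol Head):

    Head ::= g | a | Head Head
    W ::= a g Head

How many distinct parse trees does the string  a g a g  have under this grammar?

5

Parse trees for a g a g:
  [Head [Head a] [Head [Head g] [Head [Head a] [Head g]]]]
  [Head [Head a] [Head [Head [Head g] [Head a]] [Head g]]]
  [Head [Head [Head a] [Head g]] [Head [Head a] [Head g]]]
  [Head [Head [Head a] [Head [Head g] [Head a]]] [Head g]]
  [Head [Head [Head [Head a] [Head g]] [Head a]] [Head g]]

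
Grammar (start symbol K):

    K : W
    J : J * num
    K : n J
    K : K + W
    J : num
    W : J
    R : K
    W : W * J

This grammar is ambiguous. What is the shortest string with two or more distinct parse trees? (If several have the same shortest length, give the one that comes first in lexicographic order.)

num * num

length 1: no string has ≥2 trees
length 2: no string has ≥2 trees
length 3: num * num has 2 parse trees

Two derivations of num * num:
  K ⇒ W ⇒ J ⇒ J * num ⇒ num * num
  K ⇒ W ⇒ W * J ⇒ J * J ⇒ num * J ⇒ num * num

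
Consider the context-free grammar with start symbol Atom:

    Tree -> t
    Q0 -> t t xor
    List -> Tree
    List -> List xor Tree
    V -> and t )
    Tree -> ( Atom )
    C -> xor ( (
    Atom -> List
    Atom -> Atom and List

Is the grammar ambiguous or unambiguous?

Unambiguous

Only Atom, List, Tree are reachable from Atom; ignoring the rest: Atom → Atom and List | List  ;  List → List xor Tree | Tree  — a left-associative chain with Tree at the bottom. Each string factors uniquely by precedence.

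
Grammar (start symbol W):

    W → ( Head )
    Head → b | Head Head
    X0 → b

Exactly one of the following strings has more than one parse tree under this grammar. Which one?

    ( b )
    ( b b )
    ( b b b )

( b b b )

( b ): 1 tree
( b b ): 1 tree
( b b b ): 2 trees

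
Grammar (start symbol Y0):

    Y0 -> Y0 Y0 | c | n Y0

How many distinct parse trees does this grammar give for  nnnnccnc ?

20

Parse trees for nnnnccnc (showing first 6 of 20):
  [Y0 [Y0 n [Y0 n [Y0 n [Y0 n [Y0 c]]]]] [Y0 [Y0 c] [Y0 n [Y0 c]]]]
  [Y0 [Y0 [Y0 n [Y0 n [Y0 n [Y0 n [Y0 c]]]]] [Y0 c]] [Y0 n [Y0 c]]]
  [Y0 [Y0 n [Y0 [Y0 n [Y0 n [Y0 n [Y0 c]]]] [Y0 c]]] [Y0 n [Y0 c]]]
  [Y0 [Y0 n [Y0 n [Y0 [Y0 n [Y0 n [Y0 c]]] [Y0 c]]]] [Y0 n [Y0 c]]]
  [Y0 [Y0 n [Y0 n [Y0 n [Y0 [Y0 n [Y0 c]] [Y0 c]]]]] [Y0 n [Y0 c]]]
  [Y0 [Y0 n [Y0 n [Y0 n [Y0 n [Y0 [Y0 c] [Y0 c]]]]]] [Y0 n [Y0 c]]]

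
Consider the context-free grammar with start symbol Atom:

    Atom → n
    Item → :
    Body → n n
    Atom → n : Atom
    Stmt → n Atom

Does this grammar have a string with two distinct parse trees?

(Item, Body, Stmt are unreachable from Atom, so their rules don't affect L(Atom).) The reachable grammar is A → atom sep A | atom. Each atom is followed by either the separator (recurse) or end-of-string (stop) — no choice point.

Unambiguous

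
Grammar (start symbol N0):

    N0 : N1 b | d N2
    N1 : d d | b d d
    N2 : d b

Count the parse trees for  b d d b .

1

Parse trees for b d d b:
  [N0 [N1 b d d] b]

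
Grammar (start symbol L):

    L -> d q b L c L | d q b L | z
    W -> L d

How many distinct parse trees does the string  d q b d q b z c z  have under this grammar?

2

Parse trees for d q b d q b z c z:
  [L d q b [L d q b [L z]] c [L z]]
  [L d q b [L d q b [L z] c [L z]]]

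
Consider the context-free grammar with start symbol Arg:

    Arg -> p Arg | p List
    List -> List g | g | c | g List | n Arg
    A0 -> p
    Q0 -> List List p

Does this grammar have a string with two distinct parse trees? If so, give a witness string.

Ambiguous

Witness: p g g

Derivation 1: Arg ⇒ p List ⇒ p List g ⇒ p g g
Derivation 2: Arg ⇒ p List ⇒ p g List ⇒ p g g

Two distinct leftmost derivations for the same string.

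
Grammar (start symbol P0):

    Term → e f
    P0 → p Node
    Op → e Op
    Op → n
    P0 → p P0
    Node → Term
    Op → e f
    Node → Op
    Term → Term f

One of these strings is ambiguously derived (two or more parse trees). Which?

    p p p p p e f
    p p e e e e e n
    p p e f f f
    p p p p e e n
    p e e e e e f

p p p p p e f: 2 trees
p p e e e e e n: 1 tree
p p e f f f: 1 tree
p p p p e e n: 1 tree
p e e e e e f: 1 tree

p p p p p e f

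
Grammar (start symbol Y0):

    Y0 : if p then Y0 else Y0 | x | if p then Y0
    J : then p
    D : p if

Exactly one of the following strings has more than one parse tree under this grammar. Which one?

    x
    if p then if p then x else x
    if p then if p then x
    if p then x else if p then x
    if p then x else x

if p then if p then x else x

x: 1 tree
if p then if p then x else x: 2 trees
if p then if p then x: 1 tree
if p then x else if p then x: 1 tree
if p then x else x: 1 tree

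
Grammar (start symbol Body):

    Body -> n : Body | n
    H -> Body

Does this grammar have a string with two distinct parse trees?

Unambiguous

Only Body is reachable from Body; ignoring the rest: Right-recursive list with a separator: after each atom, whether the separator follows determines the rule. One parse per string.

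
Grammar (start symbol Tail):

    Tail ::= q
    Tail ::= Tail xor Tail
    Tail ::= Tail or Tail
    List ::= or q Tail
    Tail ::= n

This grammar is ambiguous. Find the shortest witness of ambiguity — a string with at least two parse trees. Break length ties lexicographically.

length 1: no string has ≥2 trees
length 3: no string has ≥2 trees
length 5: n or n or n has 2 parse trees

Two derivations of n or n or n:
  Tail ⇒ Tail or Tail ⇒ Tail or Tail or Tail ⇒ n or Tail or Tail ⇒ n or n or Tail ⇒ n or n or n
  Tail ⇒ Tail or Tail ⇒ n or Tail ⇒ n or Tail or Tail ⇒ n or n or Tail ⇒ n or n or n

n or n or n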